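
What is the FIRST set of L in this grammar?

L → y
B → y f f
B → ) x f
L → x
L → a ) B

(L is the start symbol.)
{ 'a', 'x', 'y' }

To compute FIRST(L), examine every production with L on the left-hand side, reading each right-hand side left to right until a non-nullable symbol is reached.

From L → y:
  - y is a terminal: add 'y' and stop
From L → x:
  - x is a terminal: add 'x' and stop
From L → a ) B:
  - a is a terminal: add 'a' and stop

Collecting: FIRST(L) = { 'a', 'x', 'y' }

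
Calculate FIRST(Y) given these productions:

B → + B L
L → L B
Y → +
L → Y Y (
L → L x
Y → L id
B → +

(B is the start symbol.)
{ '+' }

FIRST sets of the other non-terminals involved (by the same procedure, iterated to a fixed point):
  FIRST(L) = { '+' }

From Y → +:
  - '+' is a terminal: add '+' and stop
From Y → L id:
  - L is a non-terminal: add FIRST(L) \ {ε} = { '+' }
    L is not nullable, so stop

Collecting: FIRST(Y) = { '+' }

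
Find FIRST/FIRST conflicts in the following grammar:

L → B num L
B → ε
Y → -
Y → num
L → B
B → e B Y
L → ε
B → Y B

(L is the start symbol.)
FIRST sets of the non-terminals at (or reachable through a nullable prefix from) the front of some alternative:
  FIRST(B) = { '-', 'e', 'num', ε }
  FIRST(Y) = { '-', 'num' }

Productions for L:
  L → B num L: FIRST = { '-', 'e', 'num' }
  L → B: FIRST = { '-', 'e', 'num', ε }
  L → ε: FIRST = { ε }
Productions for B:
  B → ε: FIRST = { ε }
  B → e B Y: FIRST = { 'e' }
  B → Y B: FIRST = { '-', 'num' }
Productions for Y:
  Y → -: FIRST = { '-' }
  Y → num: FIRST = { 'num' }

Conflict for L: L → B num L and L → B
  Overlap: { '-', 'e', 'num' }
Conflict for L: L → B and L → ε
  Overlap: { ε }

Answer: Yes. L → B num L / L → B on { '-', 'e', 'num' }; L → B / L → ε on { ε }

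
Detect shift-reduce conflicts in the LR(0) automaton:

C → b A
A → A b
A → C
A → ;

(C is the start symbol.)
A shift-reduce conflict occurs when an LR(0) state has both:
  - a complete (reduce) item [A → α .] (dot at the end), and
  - a shift item [B → β . c γ] (dot before a terminal).

Augment with C' → C and build the canonical LR(0) collection (I0 = CLOSURE({[C' → . C]}), then GOTO on every symbol after a dot until no new states appear). It has 7 states:
  I0: { [C → . b A], [C' → . C] }  — shift
  I1: { [C' → C .] }  — accept
  I2: { [A → . ;], [A → . A b], [A → . C], [C → . b A], [C → b . A] }  — shift
  I3: { [A → ; .] }  — reduce
  I4: { [A → A . b], [C → b A .] }  — shift, reduce
  I5: { [A → C .] }  — reduce
  I6: { [A → A b .] }  — reduce

I4 contains reduce item [C → b A .] and shift item [A → A . b] — shift-reduce conflict.

Answer: Yes — I4: [C → b A .] vs [A → A . b]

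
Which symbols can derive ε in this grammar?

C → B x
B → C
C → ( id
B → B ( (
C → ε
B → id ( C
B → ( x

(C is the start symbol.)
{ 'B', 'C' }

A non-terminal is nullable if it can derive ε (the empty string): either it has an ε-production, or it has a production whose right-hand side consists entirely of nullable non-terminals.

ε-productions: C → ε
So C is immediately nullable.
B → C: every symbol on the right is nullable, so B is nullable too.
Every non-terminal is now nullable.
Nullable = { 'B', 'C' }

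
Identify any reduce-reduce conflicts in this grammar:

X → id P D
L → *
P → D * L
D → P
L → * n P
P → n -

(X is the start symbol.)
Yes — I13: [D → P .] vs [L → * n P .]

A reduce-reduce conflict occurs when an LR(0) state has two complete items [A → α .] and [B → β .] — both call for a reduction, and with no lookahead the parser cannot choose between them.

Augment with X' → X and build the canonical LR(0) collection (I0 = CLOSURE({[X' → . X]}), then GOTO on every symbol after a dot until no new states appear). It has 14 states:
  I0: { [X → . id P D], [X' → . X] }  — shift
  I1: { [X' → X .] }  — accept
  I2: { [D → . P], [P → . D * L], [P → . n -], [X → id . P D] }  — shift
  I3: { [P → D . * L] }  — shift
  I4: { [D → . P], [D → P .], [P → . D * L], [P → . n -], [X → id P . D] }  — shift, reduce
  I5: { [P → n . -] }  — shift
  I6: { [P → n - .] }  — reduce
  I7: { [P → D . * L], [X → id P D .] }  — shift, reduce
  I8: { [D → P .] }  — reduce
  I9: { [L → . * n P], [L → . *], [P → D * . L] }  — shift
  I10: { [L → * . n P], [L → * .] }  — shift, reduce
  I11: { [P → D * L .] }  — reduce
  I12: { [D → . P], [L → * n . P], [P → . D * L], [P → . n -] }  — shift
  I13: { [D → P .], [L → * n P .] }  — 2 reduces

I13 contains complete items [D → P .], [L → * n P .] — reduce-reduce conflict.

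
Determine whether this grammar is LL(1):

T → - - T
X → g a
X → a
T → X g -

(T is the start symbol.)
Yes, the grammar is LL(1).

Relevant sets:
  FIRST(X) = { 'a', 'g' }

For T:
  PREDICT(T → '-' '-' T) = { '-' }
  PREDICT(T → X g '-') = { 'a', 'g' }
For X:
  PREDICT(X → g a) = { 'g' }
  PREDICT(X → a) = { 'a' }

All predict sets are disjoint. The grammar IS LL(1).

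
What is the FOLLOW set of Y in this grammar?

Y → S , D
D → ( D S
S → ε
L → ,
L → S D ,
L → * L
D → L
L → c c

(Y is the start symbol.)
{ $ }

Y is the start symbol, so $ ∈ FOLLOW(Y).
Y does not occur on any right-hand side.

Taking the union: FOLLOW(Y) = { $ }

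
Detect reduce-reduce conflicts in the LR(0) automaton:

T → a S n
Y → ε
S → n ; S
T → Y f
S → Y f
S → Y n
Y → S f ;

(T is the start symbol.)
Augment with T' → T and build the canonical LR(0) collection (I0 = CLOSURE({[T' → . T]}), then GOTO on every symbol after a dot until no new states appear). It has 16 states:
  I0: { [S → . Y f], [S → . Y n], [S → . n ; S], [T → . Y f], [T → . a S n], [T' → . T], [Y → . S f ;], [Y → .] }  — shift, reduce
  I1: { [Y → S . f ;] }  — shift
  I2: { [T' → T .] }  — accept
  I3: { [S → Y . f], [S → Y . n], [T → Y . f] }  — shift
  I4: { [S → . Y f], [S → . Y n], [S → . n ; S], [T → a . S n], [Y → . S f ;], [Y → .] }  — shift, reduce
  I5: { [S → n . ; S] }  — shift
  I6: { [S → . Y f], [S → . Y n], [S → . n ; S], [S → n ; . S], [Y → . S f ;], [Y → .] }  — shift, reduce
  I7: { [S → n ; S .], [Y → S . f ;] }  — shift, reduce
  I8: { [S → Y . f], [S → Y . n] }  — shift
  I9: { [S → Y f .] }  — reduce
  I10: { [S → Y n .] }  — reduce
  I11: { [Y → S f . ;] }  — shift
  I12: { [Y → S f ; .] }  — reduce
  I13: { [T → a S . n], [Y → S . f ;] }  — shift
  I14: { [T → a S n .] }  — reduce
  I15: { [S → Y f .], [T → Y f .] }  — 2 reduces

I15 contains complete items [S → Y f .], [T → Y f .] — reduce-reduce conflict.

Answer: Yes — I15: [S → Y f .] vs [T → Y f .]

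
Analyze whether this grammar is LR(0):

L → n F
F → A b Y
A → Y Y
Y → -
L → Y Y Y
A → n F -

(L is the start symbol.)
Yes, the grammar is LR(0)

A grammar is LR(0) if no state in the canonical LR(0) collection has:
  - both a shift item (dot before a terminal) and a complete item (shift-reduce conflict), or
  - two or more complete items (reduce-reduce conflict; the accept item [L' → L .] counts as a complete item here).

Augment with L' → L and build the canonical LR(0) collection (I0 = CLOSURE({[L' → . L]}), then GOTO on every symbol after a dot until no new states appear). It has 16 states:
  I0: { [L → . Y Y Y], [L → . n F], [L' → . L], [Y → . -] }  — shift
  I1: { [Y → - .] }  — reduce
  I2: { [L' → L .] }  — accept
  I3: { [L → Y . Y Y], [Y → . -] }  — shift
  I4: { [A → . Y Y], [A → . n F -], [F → . A b Y], [L → n . F], [Y → . -] }  — shift
  I5: { [F → A . b Y] }  — shift
  I6: { [L → n F .] }  — reduce
  I7: { [A → Y . Y], [Y → . -] }  — shift
  I8: { [A → . Y Y], [A → . n F -], [A → n . F -], [F → . A b Y], [Y → . -] }  — shift
  I9: { [A → n F . -] }  — shift
  I10: { [A → n F - .] }  — reduce
  I11: { [A → Y Y .] }  — reduce
  I12: { [F → A b . Y], [Y → . -] }  — shift
  I13: { [F → A b Y .] }  — reduce
  I14: { [L → Y Y . Y], [Y → . -] }  — shift
  I15: { [L → Y Y Y .] }  — reduce

Every state is either a pure shift/goto state or contains exactly one complete item and nothing to shift — no conflicts. The grammar is LR(0).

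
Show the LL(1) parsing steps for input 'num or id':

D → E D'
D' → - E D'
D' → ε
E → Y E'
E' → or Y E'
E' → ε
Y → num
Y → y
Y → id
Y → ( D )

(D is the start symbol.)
Stack is shown with the top on the left.

Stack         Input        Action
---------------------------------
D $           num or id $  output D → E D'
E D' $        num or id $  output E → Y E'
Y E' D' $     num or id $  output Y → num
num E' D' $   num or id $  match 'num'
E' D' $       or id $      output E' → or Y E'
or Y E' D' $  or id $      match 'or'
Y E' D' $     id $         output Y → id
id E' D' $    id $         match 'id'
E' D' $       $            output E' → ε
D' $          $            output D' → ε
$             $            accept

The string is accepted.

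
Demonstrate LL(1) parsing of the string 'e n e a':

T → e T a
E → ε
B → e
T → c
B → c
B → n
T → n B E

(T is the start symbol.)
LL(1) parsing maintains a stack (initially the start symbol over $) and the input. At each step: if the stack top is a terminal, match it against the current input token; if it is a non-terminal N, replace it with the RHS of M[N, lookahead] (the unique production whose predict set contains the lookahead).

Stack is shown with the top on the left.

Stack      Input      Action
----------------------------
T $        e n e a $  output T → e T a
e T a $    e n e a $  match 'e'
T a $      n e a $    output T → n B E
n B E a $  n e a $    match 'n'
B E a $    e a $      output B → e
e E a $    e a $      match 'e'
E a $      a $        output E → ε
a $        a $        match 'a'
$          $          accept

The string is accepted.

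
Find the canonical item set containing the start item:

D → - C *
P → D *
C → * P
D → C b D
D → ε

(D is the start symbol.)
{ [C → . * P], [D → . - C *], [D → . C b D], [D → .], [D' → . D] }

First, augment the grammar with D' → D
I₀ = CLOSURE({ [D' → . D] }):
  [D' → . D] has the dot before D: add [D → . - C *], [D → . C b D], [D → .]
  [D → . C b D] has the dot before C: add [C → . * P]
No further items can be added.

I₀ = { [C → . * P], [D → . - C *], [D → . C b D], [D → .], [D' → . D] }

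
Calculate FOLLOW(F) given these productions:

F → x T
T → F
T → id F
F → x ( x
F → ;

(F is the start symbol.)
To compute FOLLOW(F), find every occurrence of F on a right-hand side N → α F β: add FIRST(β) \ {ε}, and if β is empty or nullable also add FOLLOW(N). Iterate to a fixed point.

F is the start symbol, so $ ∈ FOLLOW(F).
In T → F: F is at the end, add FOLLOW(T)
In T → id F: F is at the end, add FOLLOW(T)

The FOLLOW sets referred to above (computed the same way, to a fixed point):
  FOLLOW(T) = { $ }

Taking the union: FOLLOW(F) = { $ }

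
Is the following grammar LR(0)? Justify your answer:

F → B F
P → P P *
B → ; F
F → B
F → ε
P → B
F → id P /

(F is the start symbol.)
A grammar is LR(0) if no state in the canonical LR(0) collection has:
  - both a shift item (dot before a terminal) and a complete item (shift-reduce conflict), or
  - two or more complete items (reduce-reduce conflict; the accept item [F' → F .] counts as a complete item here).

Augment with F' → F and build the canonical LR(0) collection (I0 = CLOSURE({[F' → . F]}), then GOTO on every symbol after a dot until no new states appear). It has 12 states:
  I0: { [B → . ; F], [F → . B F], [F → . B], [F → . id P /], [F → .], [F' → . F] }  — shift, reduce
  I1: { [B → . ; F], [B → ; . F], [F → . B F], [F → . B], [F → . id P /], [F → .] }  — shift, reduce
  I2: { [B → . ; F], [F → . B F], [F → . B], [F → . id P /], [F → .], [F → B . F], [F → B .] }  — shift, 2 reduces
  I3: { [F' → F .] }  — accept
  I4: { [B → . ; F], [F → id . P /], [P → . B], [P → . P P *] }  — shift
  I5: { [P → B .] }  — reduce
  I6: { [B → . ; F], [F → id P . /], [P → . B], [P → . P P *], [P → P . P *] }  — shift
  I7: { [F → id P / .] }  — reduce
  I8: { [B → . ; F], [P → . B], [P → . P P *], [P → P . P *], [P → P P . *] }  — shift
  I9: { [P → P P * .] }  — reduce
  I10: { [F → B F .] }  — reduce
  I11: { [B → ; F .] }  — reduce

Conflict in state I0:
  Shift-reduce conflict between [F → .] and [B → . ; F]
So the grammar is NOT LR(0).

Answer: No. Shift-reduce conflict between [F → .] and [B → . ; F]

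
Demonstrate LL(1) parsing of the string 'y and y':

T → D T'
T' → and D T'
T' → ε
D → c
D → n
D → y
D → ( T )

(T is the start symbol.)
Stack is shown with the top on the left.

Stack       Input      Action
-----------------------------
T $         y and y $  output T → D T'
D T' $      y and y $  output D → y
y T' $      y and y $  match 'y'
T' $        and y $    output T' → and D T'
and D T' $  and y $    match 'and'
D T' $      y $        output D → y
y T' $      y $        match 'y'
T' $        $          output T' → ε
$           $          accept

The string is accepted.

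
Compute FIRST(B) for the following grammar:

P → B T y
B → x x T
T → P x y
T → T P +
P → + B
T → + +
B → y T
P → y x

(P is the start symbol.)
{ 'x', 'y' }

From B → x x T:
  - x is a terminal: add 'x' and stop
From B → y T:
  - y is a terminal: add 'y' and stop

Collecting: FIRST(B) = { 'x', 'y' }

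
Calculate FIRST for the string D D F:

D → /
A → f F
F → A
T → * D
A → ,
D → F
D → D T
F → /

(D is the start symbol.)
FIRST sets of the non-terminals involved (from the grammar, by fixed-point iteration):
  FIRST(D) = { ',', '/', 'f' }

To compute FIRST(D D F), process the symbols left to right:
Symbol D is a non-terminal. Add FIRST(D) \ {ε} = { ',', '/', 'f' }
D is not nullable (ε ∉ FIRST(D)), so stop here.
FIRST(D D F) = { ',', '/', 'f' }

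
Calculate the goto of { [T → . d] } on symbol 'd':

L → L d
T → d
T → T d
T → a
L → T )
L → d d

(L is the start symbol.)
GOTO(I, 'd') = CLOSURE({ [A → αX.β] : [A → α.Xβ] ∈ I, X = 'd' })

Items with dot before 'd', with the dot advanced:
  [T → . d] → [T → d .]
Closure adds nothing (no advanced item has the dot before a non-terminal).

GOTO = { [T → d .] }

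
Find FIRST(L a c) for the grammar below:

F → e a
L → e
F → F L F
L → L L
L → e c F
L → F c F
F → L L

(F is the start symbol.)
{ 'e' }

FIRST sets of the non-terminals involved (from the grammar, by fixed-point iteration):
  FIRST(L) = { 'e' }

To compute FIRST(L a c), process the symbols left to right:
Symbol L is a non-terminal. Add FIRST(L) \ {ε} = { 'e' }
L is not nullable (ε ∉ FIRST(L)), so stop here.
FIRST(L a c) = { 'e' }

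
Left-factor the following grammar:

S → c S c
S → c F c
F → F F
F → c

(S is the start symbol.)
S → c S'
S' → S c
S' → F c
F → F F
F → c

Left-factoring transforms A → αβ₁ | αβ₂ into A → αA' and A' → β₁ | β₂
(α is the longest common prefix among the alternatives). Repeat until
no nonterminal has two alternatives with a common prefix.

Round 1: S has alternatives sharing prefix 'c'. Introduce S': S → c S'
  Add: S' → S c
  Add: S' → F c

No remaining common prefixes — done.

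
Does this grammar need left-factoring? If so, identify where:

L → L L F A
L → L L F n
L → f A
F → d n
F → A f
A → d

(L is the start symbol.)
Left-factoring is needed when two productions for the same non-terminal
share a common prefix on the right-hand side.

Productions for L:
  L → L L F A
  L → L L F n
  L → f A
Productions for F:
  F → d n
  F → A f

Found common prefix 'L L F' in productions for L

Answer: Yes, L has productions with common prefix 'L L F'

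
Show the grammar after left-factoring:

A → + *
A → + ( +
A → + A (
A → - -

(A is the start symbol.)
A → + A'
A' → *
A' → ( +
A' → A (
A → - -

Left-factoring transforms A → αβ₁ | αβ₂ into A → αA' and A' → β₁ | β₂
(α is the longest common prefix among the alternatives). Repeat until
no nonterminal has two alternatives with a common prefix.

Round 1: A has alternatives sharing prefix '+'. Introduce A': A → + A'
  Add: A' → *
  Add: A' → ( +
  Add: A' → A (

No remaining common prefixes — done.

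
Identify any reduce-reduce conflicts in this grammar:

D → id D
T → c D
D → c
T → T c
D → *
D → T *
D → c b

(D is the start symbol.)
A reduce-reduce conflict occurs when an LR(0) state has two complete items [A → α .] and [B → β .] — both call for a reduction, and with no lookahead the parser cannot choose between them.

Augment with D' → D and build the canonical LR(0) collection (I0 = CLOSURE({[D' → . D]}), then GOTO on every symbol after a dot until no new states appear). It has 11 states:
  I0: { [D → . *], [D → . T *], [D → . c b], [D → . c], [D → . id D], [D' → . D], [T → . T c], [T → . c D] }  — shift
  I1: { [D → * .] }  — reduce
  I2: { [D' → D .] }  — accept
  I3: { [D → T . *], [T → T . c] }  — shift
  I4: { [D → . *], [D → . T *], [D → . c b], [D → . c], [D → . id D], [D → c . b], [D → c .], [T → . T c], [T → . c D], [T → c . D] }  — shift, reduce
  I5: { [D → . *], [D → . T *], [D → . c b], [D → . c], [D → . id D], [D → id . D], [T → . T c], [T → . c D] }  — shift
  I6: { [D → id D .] }  — reduce
  I7: { [T → c D .] }  — reduce
  I8: { [D → c b .] }  — reduce
  I9: { [D → T * .] }  — reduce
  I10: { [T → T c .] }  — reduce

No state contains more than one complete item.

Answer: No reduce-reduce conflicts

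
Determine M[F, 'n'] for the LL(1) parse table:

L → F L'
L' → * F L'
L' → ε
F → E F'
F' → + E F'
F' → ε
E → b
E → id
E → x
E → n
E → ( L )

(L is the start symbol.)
F → E F'

To find M[F, 'n'], we find productions for F where 'n' is in the predict set (PREDICT(N → α) = (FIRST(α) \ {ε}) ∪ (FOLLOW(N) if α ⇒* ε)).

Relevant sets:
  FIRST(E) = { '(', 'b', 'id', 'n', 'x' }

F → E F': PREDICT = { '(', 'b', 'id', 'n', 'x' }
  'n' is in predict set, so this production goes in M[F, 'n']

M[F, 'n'] = F → E F'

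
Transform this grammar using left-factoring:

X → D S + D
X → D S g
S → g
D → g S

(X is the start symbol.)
X → D S X'
X' → + D
X' → g
S → g
D → g S

Left-factoring transforms A → αβ₁ | αβ₂ into A → αA' and A' → β₁ | β₂
(α is the longest common prefix among the alternatives). Repeat until
no nonterminal has two alternatives with a common prefix.

Round 1: X has alternatives sharing prefix 'D S'. Introduce X': X → D S X'
  Add: X' → + D
  Add: X' → g

No remaining common prefixes — done.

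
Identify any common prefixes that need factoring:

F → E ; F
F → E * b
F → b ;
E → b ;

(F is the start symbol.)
Left-factoring is needed when two productions for the same non-terminal
share a common prefix on the right-hand side.

Productions for F:
  F → E ; F
  F → E * b
  F → b ;

Found common prefix 'E' in productions for F

Answer: Yes, F has productions with common prefix 'E'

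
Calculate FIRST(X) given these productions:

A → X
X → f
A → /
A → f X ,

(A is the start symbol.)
{ 'f' }

To compute FIRST(X), examine every production with X on the left-hand side, reading each right-hand side left to right until a non-nullable symbol is reached.

From X → f:
  - f is a terminal: add 'f' and stop

Collecting: FIRST(X) = { 'f' }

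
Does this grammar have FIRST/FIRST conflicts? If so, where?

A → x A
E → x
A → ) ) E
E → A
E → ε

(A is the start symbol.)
Yes. E → x / E → A on { 'x' }

FIRST sets of the non-terminals at (or reachable through a nullable prefix from) the front of some alternative:
  FIRST(A) = { ')', 'x' }

Productions for A:
  A → x A: FIRST = { 'x' }
  A → ) ) E: FIRST = { ')' }
Productions for E:
  E → x: FIRST = { 'x' }
  E → A: FIRST = { ')', 'x' }
  E → ε: FIRST = { ε }

Conflict for E: E → x and E → A
  Overlap: { 'x' }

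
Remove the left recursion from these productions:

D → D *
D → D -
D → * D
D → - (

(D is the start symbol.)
D → * D D'
D → - ( D'
D' → * D'
D' → - D'
D' → ε

D is directly left-recursive. The standard transformation for
  A → A α₁ | ... | A α_m | β₁ | ... | β_n
is
  A  → β₁ A' | ... | β_n A'
  A' → α₁ A' | ... | α_m A' | ε

D → * D becomes D → * D D'
D → - ( becomes D → - ( D'
D → D * becomes D' → * D'
D → D - becomes D' → - D'
Add D' → ε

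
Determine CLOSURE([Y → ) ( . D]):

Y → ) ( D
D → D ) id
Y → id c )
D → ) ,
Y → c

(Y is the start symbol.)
To compute CLOSURE, for each item [A → α.Bβ] where B is a non-terminal, add [B → .γ] for all productions B → γ; repeat for the newly added items until nothing changes.

Start with: [Y → ) ( . D]
  [Y → ) ( . D] has the dot before D: add [D → . D ) id], [D → . ) ,]
No further items can be added.

CLOSURE = { [D → . ) ,], [D → . D ) id], [Y → ) ( . D] }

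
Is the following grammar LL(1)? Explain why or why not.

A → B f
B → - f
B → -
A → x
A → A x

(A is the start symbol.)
No. Predict set conflict for A: { '-' }

A grammar is LL(1) if for each non-terminal N with multiple productions, the predict sets of those productions are pairwise disjoint, where PREDICT(N → α) = (FIRST(α) \ {ε}) ∪ (FOLLOW(N) if α ⇒* ε).

Relevant sets:
  FIRST(B) = { '-' }
  FIRST(A) = { '-', 'x' }

For A:
  PREDICT(A → B f) = { '-' }
  PREDICT(A → x) = { 'x' }
  PREDICT(A → A x) = { '-', 'x' }
For B:
  PREDICT(B → '-' f) = { '-' }
  PREDICT(B → '-') = { '-' }

Conflict found: Predict set conflict for A: { '-' }
The grammar is NOT LL(1).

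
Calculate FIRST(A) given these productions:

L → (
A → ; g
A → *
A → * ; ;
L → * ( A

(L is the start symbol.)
From A → ; g:
  - ';' is a terminal: add ';' and stop
From A → *:
  - '*' is a terminal: add '*' and stop
From A → * ; ;:
  - '*' is a terminal: add '*' and stop

Collecting: FIRST(A) = { '*', ';' }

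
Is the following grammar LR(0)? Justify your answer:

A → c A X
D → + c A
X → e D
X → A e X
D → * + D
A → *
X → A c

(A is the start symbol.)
Yes, the grammar is LR(0)

Augment with A' → A and build the canonical LR(0) collection (I0 = CLOSURE({[A' → . A]}), then GOTO on every symbol after a dot until no new states appear). It has 18 states:
  I0: { [A → . *], [A → . c A X], [A' → . A] }  — shift
  I1: { [A → * .] }  — reduce
  I2: { [A' → A .] }  — accept
  I3: { [A → . *], [A → . c A X], [A → c . A X] }  — shift
  I4: { [A → . *], [A → . c A X], [A → c A . X], [X → . A c], [X → . A e X], [X → . e D] }  — shift
  I5: { [X → A . c], [X → A . e X] }  — shift
  I6: { [A → c A X .] }  — reduce
  I7: { [D → . * + D], [D → . + c A], [X → e . D] }  — shift
  I8: { [D → * . + D] }  — shift
  I9: { [D → + . c A] }  — shift
  I10: { [X → e D .] }  — reduce
  I11: { [A → . *], [A → . c A X], [D → + c . A] }  — shift
  I12: { [D → + c A .] }  — reduce
  I13: { [D → * + . D], [D → . * + D], [D → . + c A] }  — shift
  I14: { [D → * + D .] }  — reduce
  I15: { [X → A c .] }  — reduce
  I16: { [A → . *], [A → . c A X], [X → . A c], [X → . A e X], [X → . e D], [X → A e . X] }  — shift
  I17: { [X → A e X .] }  — reduce

Every state is either a pure shift/goto state or contains exactly one complete item and nothing to shift — no conflicts. The grammar is LR(0).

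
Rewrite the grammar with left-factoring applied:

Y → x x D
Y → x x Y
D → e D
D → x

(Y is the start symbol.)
Y → x x Y'
Y' → D
Y' → Y
D → e D
D → x

Left-factoring transforms A → αβ₁ | αβ₂ into A → αA' and A' → β₁ | β₂
(α is the longest common prefix among the alternatives). Repeat until
no nonterminal has two alternatives with a common prefix.

Round 1: Y has alternatives sharing prefix 'x x'. Introduce Y': Y → x x Y'
  Add: Y' → D
  Add: Y' → Y

No remaining common prefixes — done.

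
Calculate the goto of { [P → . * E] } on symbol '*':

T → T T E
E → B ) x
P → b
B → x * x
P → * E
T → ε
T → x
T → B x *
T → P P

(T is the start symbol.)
{ [B → . x * x], [E → . B ) x], [P → * . E] }

GOTO(I, '*') = CLOSURE({ [A → αX.β] : [A → α.Xβ] ∈ I, X = '*' })

Items with dot before '*', with the dot advanced:
  [P → . * E] → [P → * . E]
Closure of the advanced items:
  [P → * . E] has the dot before E: add [E → . B ) x]
  [E → . B ) x] has the dot before B: add [B → . x * x]

GOTO = { [B → . x * x], [E → . B ) x], [P → * . E] }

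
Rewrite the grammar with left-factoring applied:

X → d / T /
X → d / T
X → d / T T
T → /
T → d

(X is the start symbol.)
X → d / T X'
X' → /
X' → ε
X' → T
T → /
T → d

Left-factoring transforms A → αβ₁ | αβ₂ into A → αA' and A' → β₁ | β₂
(α is the longest common prefix among the alternatives). Repeat until
no nonterminal has two alternatives with a common prefix.

Round 1: X has alternatives sharing prefix 'd / T'. Introduce X': X → d / T X'
  Add: X' → /
  Add: X' → ε
  Add: X' → T

No remaining common prefixes — done.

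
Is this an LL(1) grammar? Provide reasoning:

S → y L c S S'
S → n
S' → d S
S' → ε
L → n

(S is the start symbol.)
Relevant sets:
  FOLLOW(S') = { $, 'd' }

For S:
  PREDICT(S → y L c S S') = { 'y' }
  PREDICT(S → n) = { 'n' }
For S':
  PREDICT(S' → d S) = { 'd' }
  PREDICT(S' → ε) = { $, 'd' }
L has a single production, so nothing to check there.

Conflict found: Predict set conflict for S': { 'd' }
The grammar is NOT LL(1).

Answer: No. Predict set conflict for S': { 'd' }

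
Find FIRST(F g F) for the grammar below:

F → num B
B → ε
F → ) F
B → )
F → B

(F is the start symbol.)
{ ')', 'g', 'num' }

FIRST sets of the non-terminals involved (from the grammar, by fixed-point iteration):
  FIRST(F) = { ')', 'num', ε }

To compute FIRST(F g F), process the symbols left to right:
Symbol F is a non-terminal. Add FIRST(F) \ {ε} = { ')', 'num' }
F is nullable (ε ∈ FIRST(F)), continue to the next symbol.
Symbol g is a terminal. Add 'g' and stop.
FIRST(F g F) = { ')', 'g', 'num' }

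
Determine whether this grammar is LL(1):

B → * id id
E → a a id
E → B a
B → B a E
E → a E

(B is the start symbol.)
No. Predict set conflict for B: { '*' }

Relevant sets:
  FIRST(B) = { '*' }

For B:
  PREDICT(B → '*' id id) = { '*' }
  PREDICT(B → B a E) = { '*' }
For E:
  PREDICT(E → a a id) = { 'a' }
  PREDICT(E → B a) = { '*' }
  PREDICT(E → a E) = { 'a' }

Conflict found: Predict set conflict for B: { '*' }
The grammar is NOT LL(1).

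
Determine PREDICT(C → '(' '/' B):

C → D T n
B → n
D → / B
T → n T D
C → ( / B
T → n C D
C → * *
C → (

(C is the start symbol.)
{ '(' }

PREDICT(C → '(' '/' B) = (FIRST(RHS) \ {ε}) ∪ (FOLLOW(C) if ε ∈ FIRST(RHS), i.e. RHS ⇒* ε)
FIRST('(' '/' B) = { '(' }
ε ∉ FIRST('(' '/' B), so FOLLOW(C) is not added.
PREDICT(C → '(' '/' B) = { '(' }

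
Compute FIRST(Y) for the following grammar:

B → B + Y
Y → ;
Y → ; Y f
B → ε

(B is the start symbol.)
To compute FIRST(Y), examine every production with Y on the left-hand side, reading each right-hand side left to right until a non-nullable symbol is reached.

From Y → ;:
  - ';' is a terminal: add ';' and stop
From Y → ; Y f:
  - ';' is a terminal: add ';' and stop

Collecting: FIRST(Y) = { ';' }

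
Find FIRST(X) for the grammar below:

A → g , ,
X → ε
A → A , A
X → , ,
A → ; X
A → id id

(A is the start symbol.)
To compute FIRST(X), examine every production with X on the left-hand side, reading each right-hand side left to right until a non-nullable symbol is reached.

From X → ε:
  - ε-production, so ε ∈ FIRST(X)
From X → , ,:
  - ',' is a terminal: add ',' and stop

Collecting: FIRST(X) = { ',', ε }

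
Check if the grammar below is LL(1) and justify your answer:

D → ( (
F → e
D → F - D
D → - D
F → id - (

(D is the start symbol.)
Yes, the grammar is LL(1).

Relevant sets:
  FIRST(F) = { 'e', 'id' }

For D:
  PREDICT(D → '(' '(') = { '(' }
  PREDICT(D → F '-' D) = { 'e', 'id' }
  PREDICT(D → '-' D) = { '-' }
For F:
  PREDICT(F → e) = { 'e' }
  PREDICT(F → id '-' '(') = { 'id' }

All predict sets are disjoint. The grammar IS LL(1).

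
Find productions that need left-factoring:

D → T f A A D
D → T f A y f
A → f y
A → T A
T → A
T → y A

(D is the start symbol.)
Left-factoring is needed when two productions for the same non-terminal
share a common prefix on the right-hand side.

Productions for D:
  D → T f A A D
  D → T f A y f
Productions for A:
  A → f y
  A → T A
Productions for T:
  T → A
  T → y A

Found common prefix 'T f A' in productions for D

Answer: Yes, D has productions with common prefix 'T f A'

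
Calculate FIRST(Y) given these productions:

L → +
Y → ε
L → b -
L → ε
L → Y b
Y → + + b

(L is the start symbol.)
To compute FIRST(Y), examine every production with Y on the left-hand side, reading each right-hand side left to right until a non-nullable symbol is reached.

From Y → ε:
  - ε-production, so ε ∈ FIRST(Y)
From Y → + + b:
  - '+' is a terminal: add '+' and stop

Collecting: FIRST(Y) = { '+', ε }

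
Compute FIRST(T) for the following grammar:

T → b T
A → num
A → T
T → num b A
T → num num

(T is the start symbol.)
To compute FIRST(T), examine every production with T on the left-hand side, reading each right-hand side left to right until a non-nullable symbol is reached.

From T → b T:
  - b is a terminal: add 'b' and stop
From T → num b A:
  - num is a terminal: add 'num' and stop
From T → num num:
  - num is a terminal: add 'num' and stop

Collecting: FIRST(T) = { 'b', 'num' }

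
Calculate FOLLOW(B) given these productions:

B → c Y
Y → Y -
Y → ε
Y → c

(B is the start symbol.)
To compute FOLLOW(B), find every occurrence of B on a right-hand side N → α B β: add FIRST(β) \ {ε}, and if β is empty or nullable also add FOLLOW(N). Iterate to a fixed point.

B is the start symbol, so $ ∈ FOLLOW(B).
B does not occur on any right-hand side.

Taking the union: FOLLOW(B) = { $ }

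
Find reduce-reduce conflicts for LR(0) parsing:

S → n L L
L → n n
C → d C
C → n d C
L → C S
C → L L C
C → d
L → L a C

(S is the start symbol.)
No reduce-reduce conflicts

A reduce-reduce conflict occurs when an LR(0) state has two complete items [A → α .] and [B → β .] — both call for a reduction, and with no lookahead the parser cannot choose between them.

Augment with S' → S and build the canonical LR(0) collection (I0 = CLOSURE({[S' → . S]}), then GOTO on every symbol after a dot until no new states appear). It has 18 states:
  I0: { [S → . n L L], [S' → . S] }  — shift
  I1: { [S' → S .] }  — accept
  I2: { [C → . L L C], [C → . d C], [C → . d], [C → . n d C], [L → . C S], [L → . L a C], [L → . n n], [S → n . L L] }  — shift
  I3: { [L → C . S], [S → . n L L] }  — shift
  I4: { [C → . L L C], [C → . d C], [C → . d], [C → . n d C], [C → L . L C], [L → . C S], [L → . L a C], [L → . n n], [L → L . a C], [S → n L . L] }  — shift
  I5: { [C → . L L C], [C → . d C], [C → . d], [C → . n d C], [C → d . C], [C → d .], [L → . C S], [L → . L a C], [L → . n n] }  — shift, reduce
  I6: { [C → n . d C], [L → n . n] }  — shift
  I7: { [C → . L L C], [C → . d C], [C → . d], [C → . n d C], [C → n d . C], [L → . C S], [L → . L a C], [L → . n n] }  — shift
  I8: { [L → n n .] }  — reduce
  I9: { [C → n d C .], [L → C . S], [S → . n L L] }  — shift, reduce
  I10: { [C → . L L C], [C → . d C], [C → . d], [C → . n d C], [C → L . L C], [L → . C S], [L → . L a C], [L → . n n], [L → L . a C] }  — shift
  I11: { [C → . L L C], [C → . d C], [C → . d], [C → . n d C], [C → L . L C], [C → L L . C], [L → . C S], [L → . L a C], [L → . n n], [L → L . a C] }  — shift
  I12: { [C → . L L C], [C → . d C], [C → . d], [C → . n d C], [L → . C S], [L → . L a C], [L → . n n], [L → L a . C] }  — shift
  I13: { [L → C . S], [L → L a C .], [S → . n L L] }  — shift, reduce
  I14: { [L → C S .] }  — reduce
  I15: { [C → L L C .], [L → C . S], [S → . n L L] }  — shift, reduce
  I16: { [C → d C .], [L → C . S], [S → . n L L] }  — shift, reduce
  I17: { [C → . L L C], [C → . d C], [C → . d], [C → . n d C], [C → L . L C], [C → L L . C], [L → . C S], [L → . L a C], [L → . n n], [L → L . a C], [S → n L L .] }  — shift, reduce

No state contains more than one complete item.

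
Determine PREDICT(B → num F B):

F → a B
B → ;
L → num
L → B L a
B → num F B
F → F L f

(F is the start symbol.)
{ 'num' }

PREDICT(B → num F B) = (FIRST(RHS) \ {ε}) ∪ (FOLLOW(B) if ε ∈ FIRST(RHS), i.e. RHS ⇒* ε)
FIRST(num F B) = { 'num' }
ε ∉ FIRST(num F B), so FOLLOW(B) is not added.
PREDICT(B → num F B) = { 'num' }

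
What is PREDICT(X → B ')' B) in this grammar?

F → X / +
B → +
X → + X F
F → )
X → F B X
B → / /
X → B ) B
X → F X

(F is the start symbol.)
{ '+', '/' }

PREDICT(X → B ')' B) = (FIRST(RHS) \ {ε}) ∪ (FOLLOW(X) if ε ∈ FIRST(RHS), i.e. RHS ⇒* ε)
FIRST(B) = { '+', '/' }
FIRST(B ')' B) = { '+', '/' }
ε ∉ FIRST(B ')' B), so FOLLOW(X) is not added.
PREDICT(X → B ')' B) = { '+', '/' }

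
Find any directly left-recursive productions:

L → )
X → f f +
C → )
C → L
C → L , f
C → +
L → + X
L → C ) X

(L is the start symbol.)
No direct left recursion

L → ): starts with ')'
X → f f +: starts with f
C → ): starts with ')'
C → L: starts with L
C → L , f: starts with L
C → +: starts with '+'
L → + X: starts with '+'
L → C ) X: starts with C

No direct left recursion found.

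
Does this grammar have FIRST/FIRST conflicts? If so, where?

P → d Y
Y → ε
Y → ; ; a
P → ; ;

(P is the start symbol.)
No FIRST/FIRST conflicts.

Productions for P:
  P → d Y: FIRST = { 'd' }
  P → ; ;: FIRST = { ';' }
Productions for Y:
  Y → ε: FIRST = { ε }
  Y → ; ; a: FIRST = { ';' }

All alternatives of each non-terminal have pairwise disjoint FIRST sets.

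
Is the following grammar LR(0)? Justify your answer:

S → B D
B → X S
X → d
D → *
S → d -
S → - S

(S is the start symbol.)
No. Shift-reduce conflict between [X → d .] and [S → d . -]

Augment with S' → S and build the canonical LR(0) collection (I0 = CLOSURE({[S' → . S]}), then GOTO on every symbol after a dot until no new states appear). It has 11 states:
  I0: { [B → . X S], [S → . - S], [S → . B D], [S → . d -], [S' → . S], [X → . d] }  — shift
  I1: { [B → . X S], [S → - . S], [S → . - S], [S → . B D], [S → . d -], [X → . d] }  — shift
  I2: { [D → . *], [S → B . D] }  — shift
  I3: { [S' → S .] }  — accept
  I4: { [B → . X S], [B → X . S], [S → . - S], [S → . B D], [S → . d -], [X → . d] }  — shift
  I5: { [S → d . -], [X → d .] }  — shift, reduce
  I6: { [S → d - .] }  — reduce
  I7: { [B → X S .] }  — reduce
  I8: { [D → * .] }  — reduce
  I9: { [S → B D .] }  — reduce
  I10: { [S → - S .] }  — reduce

Conflict in state I5:
  Shift-reduce conflict between [X → d .] and [S → d . -]
So the grammar is NOT LR(0).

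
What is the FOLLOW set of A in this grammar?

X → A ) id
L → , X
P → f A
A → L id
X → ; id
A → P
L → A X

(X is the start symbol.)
{ ')', ',', ';', 'f' }

To compute FOLLOW(A), find every occurrence of A on a right-hand side N → α A β: add FIRST(β) \ {ε}, and if β is empty or nullable also add FOLLOW(N). Iterate to a fixed point.

In X → A ) id: A is followed by ')' id, add FIRST(')' id) \ {ε} = { ')' }
In P → f A: A is at the end, add FOLLOW(P)
In L → A X: A is followed by X, add FIRST(X) \ {ε} = { ',', ';', 'f' }

The FOLLOW sets referred to above (computed the same way, to a fixed point):
  FOLLOW(P) = { ')', ',', ';', 'f' }

Taking the union: FOLLOW(A) = { ')', ',', ';', 'f' }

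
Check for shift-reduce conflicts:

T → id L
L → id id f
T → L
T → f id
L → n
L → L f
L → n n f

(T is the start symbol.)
Augment with T' → T and build the canonical LR(0) collection (I0 = CLOSURE({[T' → . T]}), then GOTO on every symbol after a dot until no new states appear). It has 14 states:
  I0: { [L → . L f], [L → . id id f], [L → . n n f], [L → . n], [T → . L], [T → . f id], [T → . id L], [T' → . T] }  — shift
  I1: { [L → L . f], [T → L .] }  — shift, reduce
  I2: { [T' → T .] }  — accept
  I3: { [T → f . id] }  — shift
  I4: { [L → . L f], [L → . id id f], [L → . n n f], [L → . n], [L → id . id f], [T → id . L] }  — shift
  I5: { [L → n . n f], [L → n .] }  — shift, reduce
  I6: { [L → n n . f] }  — shift
  I7: { [L → n n f .] }  — reduce
  I8: { [L → L . f], [T → id L .] }  — shift, reduce
  I9: { [L → id . id f], [L → id id . f] }  — shift
  I10: { [L → id id f .] }  — reduce
  I11: { [L → id id . f] }  — shift
  I12: { [L → L f .] }  — reduce
  I13: { [T → f id .] }  — reduce

I1 contains reduce item [T → L .] and shift item [L → L . f] — shift-reduce conflict.
I5 contains reduce item [L → n .] and shift item [L → n . n f] — shift-reduce conflict.
I8 contains reduce item [T → id L .] and shift item [L → L . f] — shift-reduce conflict.

Answer: Yes — I1: [T → L .] vs [L → L . f]; I5: [L → n .] vs [L → n . n f]; I8: [T → id L .] vs [L → L . f]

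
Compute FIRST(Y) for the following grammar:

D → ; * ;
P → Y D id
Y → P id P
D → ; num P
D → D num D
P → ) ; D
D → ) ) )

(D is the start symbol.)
To compute FIRST(Y), examine every production with Y on the left-hand side, reading each right-hand side left to right until a non-nullable symbol is reached.

FIRST sets of the other non-terminals involved (by the same procedure, iterated to a fixed point):
  FIRST(P) = { ')' }

From Y → P id P:
  - P is a non-terminal: add FIRST(P) \ {ε} = { ')' }
    P is not nullable, so stop

Collecting: FIRST(Y) = { ')' }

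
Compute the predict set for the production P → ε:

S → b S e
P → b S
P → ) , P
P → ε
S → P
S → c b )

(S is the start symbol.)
PREDICT(P → ε) = (FIRST(RHS) \ {ε}) ∪ (FOLLOW(P) if ε ∈ FIRST(RHS), i.e. RHS ⇒* ε)
The right-hand side is ε (FIRST(ε) = { ε }), so the predict set is FOLLOW(P) = { $, 'e' }
PREDICT(P → ε) = { $, 'e' }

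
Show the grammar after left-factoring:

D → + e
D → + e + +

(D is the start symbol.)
Left-factoring transforms A → αβ₁ | αβ₂ into A → αA' and A' → β₁ | β₂
(α is the longest common prefix among the alternatives). Repeat until
no nonterminal has two alternatives with a common prefix.

Round 1: D has alternatives sharing prefix '+ e'. Introduce D': D → + e D'
  Add: D' → ε
  Add: D' → + +

No remaining common prefixes — done.

Resulting grammar:
D → + e D'
D' → ε
D' → + +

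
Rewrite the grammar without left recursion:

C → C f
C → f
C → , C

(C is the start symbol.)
C is directly left-recursive. The standard transformation for
  A → A α₁ | ... | A α_m | β₁ | ... | β_n
is
  A  → β₁ A' | ... | β_n A'
  A' → α₁ A' | ... | α_m A' | ε

C → f becomes C → f C'
C → , C becomes C → , C C'
C → C f becomes C' → f C'
Add C' → ε

Resulting grammar:
C → f C'
C → , C C'
C' → f C'
C' → ε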